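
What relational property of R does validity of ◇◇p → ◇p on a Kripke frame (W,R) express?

Replacing p by ¬p and contraposing gives the equivalent schema □p → □□p.
Suppose □p→□□p is valid. Take Rxy, Ryz and set V(p)={w : Rxw}. Then □p at x, so □□p at x, so □p at y, so p at z, i.e. Rxz.
Conversely, any frame satisfying ∀x ∀y ∀z (Rxy ∧ Ryz → Rxz) validates the schema.
So the correspondent is transitivity.

transitivity: ∀x ∀y ∀z (Rxy ∧ Ryz → Rxz)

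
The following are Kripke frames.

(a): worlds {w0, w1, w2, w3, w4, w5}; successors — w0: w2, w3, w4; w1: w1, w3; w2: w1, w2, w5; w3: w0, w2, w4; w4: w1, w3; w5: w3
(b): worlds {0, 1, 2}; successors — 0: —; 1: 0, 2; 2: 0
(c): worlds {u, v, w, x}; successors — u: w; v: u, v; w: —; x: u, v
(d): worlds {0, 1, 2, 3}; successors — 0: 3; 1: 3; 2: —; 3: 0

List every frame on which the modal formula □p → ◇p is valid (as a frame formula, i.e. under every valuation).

(a)

Frame correspondent (Sahlqvist): ∀x ∃y Rxy — i.e. seriality.
(a): condition met.
(b): fails — world 0 has no successor.
(c): fails — world w has no successor.
(d): fails — world 2 has no successor.
Valid on: (a).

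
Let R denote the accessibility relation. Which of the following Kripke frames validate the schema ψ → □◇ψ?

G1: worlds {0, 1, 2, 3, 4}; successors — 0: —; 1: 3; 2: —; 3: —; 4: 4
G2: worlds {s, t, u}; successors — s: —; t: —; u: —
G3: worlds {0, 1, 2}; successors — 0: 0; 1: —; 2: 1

G2

Frame correspondent (Sahlqvist): ∀x ∀y (Rxy → Ryx) — i.e. symmetry.
G1: fails — R13 but not R31.
G2: condition met.
G3: fails — R21 but not R12.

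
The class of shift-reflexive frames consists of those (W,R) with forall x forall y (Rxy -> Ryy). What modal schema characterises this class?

This is shift-reflexivity; the standard corresponding axiom is T□: □(□s → s).
Suppose □(□s→s) is valid. Take Rxy and set V(s)={w : Ryw}. Then at y, □s holds; since □(□s→s) at x, □s→s at y, so s at y, i.e. Ryy.

□(□s → s)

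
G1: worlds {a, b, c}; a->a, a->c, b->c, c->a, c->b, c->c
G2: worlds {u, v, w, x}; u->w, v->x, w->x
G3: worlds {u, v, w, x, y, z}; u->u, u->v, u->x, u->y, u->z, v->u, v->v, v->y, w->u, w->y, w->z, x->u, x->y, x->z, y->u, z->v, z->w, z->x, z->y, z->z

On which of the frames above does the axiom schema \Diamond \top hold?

G1, G3

Frame correspondent (Sahlqvist): \forall x \exists y Rxy — i.e. seriality.
G1: satisfies the condition.
G2: fails — world x has no successor.
G3: satisfies the condition.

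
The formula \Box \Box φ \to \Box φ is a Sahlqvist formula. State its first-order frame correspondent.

density

This schema is the C4 axiom.
Its frame correspondent is density — \forall x \forall y (Rxy \to \exists z (Rxz \wedge Rzy)).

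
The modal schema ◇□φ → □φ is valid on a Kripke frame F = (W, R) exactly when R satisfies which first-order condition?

This schema is equivalent to the 5 axiom ◇φ → □◇φ.
Its frame correspondent is the Euclidean property — ∀x ∀y ∀z (Rxy ∧ Rxz → Ryz).

the Euclidean property: ∀x ∀y ∀z (Rxy ∧ Rxz → Ryz)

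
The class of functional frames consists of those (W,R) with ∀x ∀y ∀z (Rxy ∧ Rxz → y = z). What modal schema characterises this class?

◇s → □s

This is partial functionality; the standard corresponding axiom is CD: ◇s → □s.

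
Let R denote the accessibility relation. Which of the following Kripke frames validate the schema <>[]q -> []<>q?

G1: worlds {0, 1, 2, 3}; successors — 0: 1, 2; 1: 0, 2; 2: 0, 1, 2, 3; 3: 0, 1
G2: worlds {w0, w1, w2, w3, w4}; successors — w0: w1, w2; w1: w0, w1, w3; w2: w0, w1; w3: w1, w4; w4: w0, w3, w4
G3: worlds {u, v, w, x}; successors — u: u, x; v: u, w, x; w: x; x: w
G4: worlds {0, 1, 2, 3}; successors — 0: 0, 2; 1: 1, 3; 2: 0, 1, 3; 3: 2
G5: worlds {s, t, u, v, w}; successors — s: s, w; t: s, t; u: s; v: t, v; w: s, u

G1, G5

Frame correspondent (Sahlqvist): forall x forall y forall z (Rxy & Rxz -> exists w (Ryw & Rzw)) — i.e. convergence.
G1: condition met.
G2: fails — Rw4w4 and Rw4w0 but w4 and w0 have no common successor.
G3: fails — Ruu and Rux but u and x have no common successor.
G4: fails — R11 and R13 but 1 and 3 have no common successor.
G5: condition met.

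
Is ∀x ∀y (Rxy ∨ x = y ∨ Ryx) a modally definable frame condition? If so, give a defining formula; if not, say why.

No

Modal frame validity is preserved under disjoint unions.
Take 3 disjoint single-world reflexive frames: each is trivially connected, but their disjoint union has 3 worlds with no edge between distinct components, so it is not connected.
Hence connectedness of R is not modally definable.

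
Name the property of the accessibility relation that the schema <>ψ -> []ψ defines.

This schema is the CD axiom.
It corresponds to partial functionality: forall x forall y forall z (Rxy & Rxz -> y = z).

partial functionality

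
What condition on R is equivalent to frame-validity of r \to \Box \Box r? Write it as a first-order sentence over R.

\forall x \forall z (x R^2 z \to \exists w (x = w \wedge z = w))

This is a Sahlqvist (Geach-type) schema ◇^0□^0r → □^2◇^0r.
Minimal-valuation argument: fix x; take any y with xR^0y and any z with xR^2z. Set V(r) to the set of worlds R-reachable from y in exactly 0 steps. Then □^0r holds at y, so the antecedent holds at x; validity forces ◇^0r at z, giving a w with zR^0w and yR^0w.
First-order correspondent: \forall x \forall z (x R^2 z \to \exists w (x = w \wedge z = w)).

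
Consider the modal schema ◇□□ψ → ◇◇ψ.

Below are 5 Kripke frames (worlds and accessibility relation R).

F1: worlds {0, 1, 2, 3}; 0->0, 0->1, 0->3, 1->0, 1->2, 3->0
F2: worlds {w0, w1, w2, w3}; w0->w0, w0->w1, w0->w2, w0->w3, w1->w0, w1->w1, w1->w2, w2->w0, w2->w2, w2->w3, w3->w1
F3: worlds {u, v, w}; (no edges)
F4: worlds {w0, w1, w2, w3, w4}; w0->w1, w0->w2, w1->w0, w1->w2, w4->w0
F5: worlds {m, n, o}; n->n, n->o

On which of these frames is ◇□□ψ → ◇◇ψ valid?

This is the axiom for a generalized confluence (Geach) condition; its first-order frame correspondent is ∀x ∀y (xRy → ∃w (yR²w ∧ xR²w)).
F1: fails — 1R2 but no w with 2R²w and 1R²w.
F2: satisfies the condition.
F3: satisfies the condition.
F4: fails — w0Rw2 but no w with w2R²w and w0R²w.
F5: fails — nRo but no w with oR²w and nR²w.

F2, F3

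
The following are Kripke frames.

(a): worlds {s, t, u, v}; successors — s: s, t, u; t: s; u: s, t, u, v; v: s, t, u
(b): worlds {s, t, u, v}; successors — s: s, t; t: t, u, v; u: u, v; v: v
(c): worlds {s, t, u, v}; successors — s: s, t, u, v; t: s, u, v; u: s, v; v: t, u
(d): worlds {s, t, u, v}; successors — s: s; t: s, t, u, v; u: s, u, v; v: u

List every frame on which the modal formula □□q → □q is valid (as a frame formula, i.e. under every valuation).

(a), (b), (d)

Frame correspondent (Sahlqvist): ∀x ∀y (Rxy → ∃z (Rxz ∧ Rzy)) — i.e. density.
(a): condition met.
(b): condition met.
(c): fails — Rvt but no z with Rvz and Rzt.
(d): condition met.
Valid on: (a), (b), (d).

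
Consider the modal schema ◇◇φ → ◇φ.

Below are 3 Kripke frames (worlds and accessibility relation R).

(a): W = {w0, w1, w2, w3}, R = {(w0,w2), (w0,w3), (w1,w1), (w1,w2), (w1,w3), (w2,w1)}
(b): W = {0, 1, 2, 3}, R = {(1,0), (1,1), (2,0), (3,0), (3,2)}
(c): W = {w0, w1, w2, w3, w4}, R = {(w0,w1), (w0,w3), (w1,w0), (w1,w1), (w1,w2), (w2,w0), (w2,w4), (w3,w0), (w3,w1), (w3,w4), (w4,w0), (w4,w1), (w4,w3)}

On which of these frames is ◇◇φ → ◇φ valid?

The schema corresponds to transitivity: ∀x ∀y ∀z (Rxy ∧ Ryz → Rxz).
(a): fails — Rw0w2 and Rw2w1 but not Rw0w1.
(b): condition met.
(c): fails — Rw1w2 and Rw2w4 but not Rw1w4.

(b)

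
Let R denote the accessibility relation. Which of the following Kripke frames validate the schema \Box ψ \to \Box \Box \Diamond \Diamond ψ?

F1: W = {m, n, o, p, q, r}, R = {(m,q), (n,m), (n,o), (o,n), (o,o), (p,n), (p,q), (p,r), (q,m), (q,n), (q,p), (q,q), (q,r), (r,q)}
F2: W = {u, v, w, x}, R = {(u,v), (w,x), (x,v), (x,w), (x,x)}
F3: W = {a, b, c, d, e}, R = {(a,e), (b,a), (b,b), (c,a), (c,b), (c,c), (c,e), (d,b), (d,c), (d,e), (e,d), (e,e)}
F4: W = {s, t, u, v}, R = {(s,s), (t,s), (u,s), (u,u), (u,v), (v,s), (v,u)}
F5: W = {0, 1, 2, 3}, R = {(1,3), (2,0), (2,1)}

This is the axiom for a generalized confluence (Geach) condition; its first-order frame correspondent is \forall x \forall z (x R^2 z \to \exists w (xRw \wedge z R^2 w)).
F1: ✓.
F2: fails — wR²v but no t with wRt and vR²t.
F3: fails — bR²a but no w with bRw and aR²w.
F4: ✓.
F5: fails — 2R²3 but no w with 2Rw and 3R²w.
Valid on: F1, F4.

F1, F4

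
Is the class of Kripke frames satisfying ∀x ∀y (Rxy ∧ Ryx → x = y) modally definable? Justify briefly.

Not definable by any modal formula

Modal frame validity is preserved under surjective bounded morphisms.
The 8-cycle (worlds s,t,u,v,w,x,y,z with s→t→u→v→w→x→y→z→s) is antisymmetric. Sending even-indexed worlds to s and odd-indexed worlds to t is a surjective bounded morphism onto the two-world frame with s↔t, which is not antisymmetric.
Hence antisymmetry is not modally definable.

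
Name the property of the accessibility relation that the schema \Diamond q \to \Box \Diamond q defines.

This is the 5 axiom.
It corresponds to the Euclidean property: \forall x \forall y \forall z (Rxy \wedge Rxz \to Ryz).

the Euclidean property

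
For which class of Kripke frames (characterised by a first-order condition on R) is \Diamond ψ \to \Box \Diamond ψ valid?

Suppose ◇ψ→□◇ψ is valid. Take Rxy, Rxz and set V(ψ)={y}. Then ◇ψ at x, so □◇ψ at x, so ◇ψ at z, so some w with Rzw has ψ; w=y, i.e. Rzy. By symmetry of the argument, Ryz.

the Euclidean property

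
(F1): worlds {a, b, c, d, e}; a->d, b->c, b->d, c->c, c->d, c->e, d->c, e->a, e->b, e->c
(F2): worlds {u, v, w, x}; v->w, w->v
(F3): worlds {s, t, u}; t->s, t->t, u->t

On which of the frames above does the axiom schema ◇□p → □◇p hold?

(F1), (F2)

The schema corresponds to convergence: ∀x ∀y ∀z (Rxy ∧ Rxz → ∃w (Ryw ∧ Rzw)).
(F1): satisfies the condition.
(F2): satisfies the condition.
(F3): fails — Rtt and Rts but t and s have no common successor.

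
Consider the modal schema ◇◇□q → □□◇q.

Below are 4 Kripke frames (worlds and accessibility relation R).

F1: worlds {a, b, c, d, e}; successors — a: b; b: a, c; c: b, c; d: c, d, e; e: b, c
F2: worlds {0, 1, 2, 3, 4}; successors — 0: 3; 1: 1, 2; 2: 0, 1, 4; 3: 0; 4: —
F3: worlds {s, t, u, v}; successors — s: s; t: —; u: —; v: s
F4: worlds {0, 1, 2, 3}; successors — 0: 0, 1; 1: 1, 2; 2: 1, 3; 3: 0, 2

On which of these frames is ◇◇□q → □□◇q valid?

The schema corresponds to a generalized confluence (Geach) condition: ∀x ∀y ∀z ((xR²y ∧ xR²z) → ∃w (yRw ∧ zRw)).
F1: fails — cR²a, cR²b but no w with aRw and bRw.
F2: fails — 1R²0, 1R²1 but no w with 0Rw and 1Rw.
F3: condition met.
F4: fails — 1R²2, 1R²3 but no w with 2Rw and 3Rw.
Valid on: F3.

F3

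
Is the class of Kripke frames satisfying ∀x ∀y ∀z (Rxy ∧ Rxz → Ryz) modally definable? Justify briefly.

Yes, by ◇q → □◇q

This is a Sahlqvist condition; the 5 axiom ◇q → □◇q defines it.
Suppose ◇q→□◇q is valid. Take Rxy, Rxz and set V(q)={y}. Then ◇q at x, so □◇q at x, so ◇q at z, so some w with Rzw has q; w=y, i.e. Rzy. By symmetry of the argument, Ryz.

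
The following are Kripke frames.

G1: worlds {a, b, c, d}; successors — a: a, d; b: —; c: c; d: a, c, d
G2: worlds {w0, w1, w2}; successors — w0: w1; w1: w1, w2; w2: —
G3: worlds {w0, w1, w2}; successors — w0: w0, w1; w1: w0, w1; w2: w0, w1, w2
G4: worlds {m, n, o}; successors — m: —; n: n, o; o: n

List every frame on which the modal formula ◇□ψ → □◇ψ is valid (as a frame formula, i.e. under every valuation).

G3, G4

The schema corresponds to convergence: ∀x ∀y ∀z (Rxy ∧ Rxz → ∃w (Ryw ∧ Rzw)).
G1: fails — Rdc and Rda but c and a have no common successor.
G2: fails — Rw1w2 and Rw1w2 but w2 and w2 have no common successor.
G3: ✓.
G4: ✓.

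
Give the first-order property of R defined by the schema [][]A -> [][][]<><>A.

forall x forall z (x R^3 z -> exists w (x R^2 w & z R^2 w))

This is a Sahlqvist (Geach-type) schema ◇^0□^2A → □^3◇^2A.
First-order correspondent: forall x forall z (x R^3 z -> exists w (x R^2 w & z R^2 w)).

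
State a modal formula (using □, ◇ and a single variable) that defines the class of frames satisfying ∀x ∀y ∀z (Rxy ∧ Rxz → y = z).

◇r → □r

The condition is partial functionality. The CD schema ◇r → □r defines it.
Suppose ◇r→□r is valid. Take Rxy, Rxz and set V(r)={y}. Then ◇r at x, so □r at x, so r at z, i.e. z=y.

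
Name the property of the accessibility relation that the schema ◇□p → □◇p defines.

convergence: ∀x ∀y ∀z (Rxy ∧ Rxz → ∃w (Ryw ∧ Rzw))

Suppose ◇□p→□◇p is valid. Take Rxy, Rxz and set V(p)={w : Ryw}. Then □p at y so ◇□p at x, so □◇p at x, so ◇p at z, giving w with Rzw and Ryw.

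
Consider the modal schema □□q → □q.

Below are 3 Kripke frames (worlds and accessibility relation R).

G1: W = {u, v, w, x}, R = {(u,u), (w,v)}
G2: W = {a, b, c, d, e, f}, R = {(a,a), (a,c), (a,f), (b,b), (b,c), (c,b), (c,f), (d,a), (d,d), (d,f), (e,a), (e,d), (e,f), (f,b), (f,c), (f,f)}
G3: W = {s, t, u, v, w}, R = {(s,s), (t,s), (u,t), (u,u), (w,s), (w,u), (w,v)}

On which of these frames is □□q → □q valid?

G2

This is the axiom for density; its first-order frame correspondent is ∀x ∀y (Rxy → ∃z (Rxz ∧ Rzy)).
G1: fails — Rwv but no z with Rwz and Rzv.
G2: holds.
G3: fails — Rwv but no z with Rwz and Rzv.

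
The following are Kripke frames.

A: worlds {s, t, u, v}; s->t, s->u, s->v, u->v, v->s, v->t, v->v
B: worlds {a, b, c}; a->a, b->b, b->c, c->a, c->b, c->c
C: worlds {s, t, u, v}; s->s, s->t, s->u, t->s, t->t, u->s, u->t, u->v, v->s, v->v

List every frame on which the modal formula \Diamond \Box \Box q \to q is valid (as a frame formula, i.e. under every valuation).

Frame correspondent (Sahlqvist): \forall x \forall y (xRy \to \exists w (y R^2 w \wedge x = w)) — i.e. a generalized confluence (Geach) condition.
A: fails — sRt but no w with tR²w and s=w.
B: fails — cRa but no w with aR²w and c=w.
C: ✓.

C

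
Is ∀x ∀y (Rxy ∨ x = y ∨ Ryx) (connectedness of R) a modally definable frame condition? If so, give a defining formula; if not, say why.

No — not modally definable

Any modally definable frame class is closed under disjoint unions.
Take 3 disjoint single-world reflexive frames: each is trivially connected, but their disjoint union has 3 worlds with no edge between distinct components, so it is not connected.
So no modal formula (or set of formulas) defines exactly the connected frames.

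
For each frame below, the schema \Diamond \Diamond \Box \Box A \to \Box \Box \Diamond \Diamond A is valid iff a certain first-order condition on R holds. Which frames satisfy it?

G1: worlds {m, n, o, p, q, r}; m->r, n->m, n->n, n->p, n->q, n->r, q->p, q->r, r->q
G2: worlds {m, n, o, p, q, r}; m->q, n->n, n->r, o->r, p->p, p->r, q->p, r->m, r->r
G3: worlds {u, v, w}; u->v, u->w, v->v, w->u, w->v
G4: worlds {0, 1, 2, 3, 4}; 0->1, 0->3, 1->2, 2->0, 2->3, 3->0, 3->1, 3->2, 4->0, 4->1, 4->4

The schema corresponds to a generalized confluence (Geach) condition: \forall x \forall y \forall z ((x R^2 y \wedge x R^2 z) \to \exists w (y R^2 w \wedge z R^2 w)).
G1: fails — nR²m, nR²p but no w with mR²w and pR²w.
G2: fails — nR²m, nR²n but no w with mR²w and nR²w.
G3: condition met.
G4: condition met.

G3, G4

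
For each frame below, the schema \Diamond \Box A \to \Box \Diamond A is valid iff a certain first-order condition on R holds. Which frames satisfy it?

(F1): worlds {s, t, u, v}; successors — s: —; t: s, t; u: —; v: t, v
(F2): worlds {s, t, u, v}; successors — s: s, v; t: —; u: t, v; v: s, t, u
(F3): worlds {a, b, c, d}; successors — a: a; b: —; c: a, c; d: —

Frame correspondent (Sahlqvist): \forall x \forall y \forall z (Rxy \wedge Rxz \to \exists w (Ryw \wedge Rzw)) — i.e. convergence.
(F1): fails — Rtt and Rts but t and s have no common successor.
(F2): fails — Ruv and Rut but v and t have no common successor.
(F3): ✓.
Valid on: (F3).

(F3)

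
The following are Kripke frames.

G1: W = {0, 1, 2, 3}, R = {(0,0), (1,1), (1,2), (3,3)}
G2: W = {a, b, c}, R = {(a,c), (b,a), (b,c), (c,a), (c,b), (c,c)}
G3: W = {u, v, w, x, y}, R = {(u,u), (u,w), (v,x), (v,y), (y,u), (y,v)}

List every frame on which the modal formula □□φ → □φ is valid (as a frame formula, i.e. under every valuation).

Frame correspondent (Sahlqvist): ∀x ∀y (Rxy → ∃z (Rxz ∧ Rzy)) — i.e. density.
G1: holds.
G2: holds.
G3: fails — Rvx but no z with Rvz and Rzx.

G1, G2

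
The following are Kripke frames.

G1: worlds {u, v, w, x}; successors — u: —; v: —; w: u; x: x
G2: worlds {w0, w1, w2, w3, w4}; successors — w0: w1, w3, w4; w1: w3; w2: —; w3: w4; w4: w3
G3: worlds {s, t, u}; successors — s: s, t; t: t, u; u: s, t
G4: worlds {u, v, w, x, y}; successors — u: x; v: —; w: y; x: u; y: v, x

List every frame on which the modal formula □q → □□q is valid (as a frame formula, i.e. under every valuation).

This is the axiom for transitivity; its first-order frame correspondent is ∀x ∀y ∀z (Rxy ∧ Ryz → Rxz).
G1: holds.
G2: fails — Rw1w3 and Rw3w4 but not Rw1w4.
G3: fails — Rut and Rtu but not Ruu.
G4: fails — Ryx and Rxu but not Ryu.
Valid on: G1.

G1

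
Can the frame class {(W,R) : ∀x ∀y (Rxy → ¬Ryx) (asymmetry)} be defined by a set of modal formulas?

Any modally definable frame class is closed under surjective bounded morphisms.
The 3-cycle (worlds w0,w1,w2 with w0→w1→w2→w0) is asymmetric. Mapping every world to a single reflexive point • is a surjective bounded morphism, and the reflexive point is not asymmetric (R•• but asymmetry requires ¬R••).
So the class is not modally definable.

Not modally definable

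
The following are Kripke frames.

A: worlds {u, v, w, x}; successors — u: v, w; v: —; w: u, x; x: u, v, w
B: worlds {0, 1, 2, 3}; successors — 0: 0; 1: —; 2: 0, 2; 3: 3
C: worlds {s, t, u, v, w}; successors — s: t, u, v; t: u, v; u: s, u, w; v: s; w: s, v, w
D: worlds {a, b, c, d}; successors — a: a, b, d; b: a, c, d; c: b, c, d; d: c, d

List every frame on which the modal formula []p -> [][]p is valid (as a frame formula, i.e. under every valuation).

B

Frame correspondent (Sahlqvist): forall x forall y forall z (Rxy & Ryz -> Rxz) — i.e. transitivity.
A: fails — Rxw and Rwx but not Rxx.
B: holds.
C: fails — Rtv and Rvs but not Rts.
D: fails — Rbc and Rcb but not Rbb.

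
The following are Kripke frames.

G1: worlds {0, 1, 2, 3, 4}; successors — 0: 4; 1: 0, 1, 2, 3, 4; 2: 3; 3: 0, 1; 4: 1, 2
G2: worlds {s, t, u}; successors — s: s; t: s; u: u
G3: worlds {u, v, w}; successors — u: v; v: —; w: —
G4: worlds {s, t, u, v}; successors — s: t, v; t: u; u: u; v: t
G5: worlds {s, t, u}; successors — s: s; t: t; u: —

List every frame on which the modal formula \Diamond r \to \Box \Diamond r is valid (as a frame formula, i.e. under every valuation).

The schema corresponds to the Euclidean property: \forall x \forall y \forall z (Rxy \wedge Rxz \to Ryz).
G1: fails — R04 and R04 but not R44.
G2: condition met.
G3: fails — Ruv and Ruv but not Rvv.
G4: fails — Rsv and Rsv but not Rvv.
G5: condition met.

G2, G5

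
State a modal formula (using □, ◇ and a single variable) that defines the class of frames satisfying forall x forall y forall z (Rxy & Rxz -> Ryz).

◇s → □◇s

The condition is the Euclidean property. The 5 schema ◇s → □◇s defines it.
Suppose ◇s→□◇s is valid. Take Rxy, Rxz and set V(s)={y}. Then ◇s at x, so □◇s at x, so ◇s at z, so some w with Rzw has s; w=y, i.e. Rzy. By symmetry of the argument, Ryz.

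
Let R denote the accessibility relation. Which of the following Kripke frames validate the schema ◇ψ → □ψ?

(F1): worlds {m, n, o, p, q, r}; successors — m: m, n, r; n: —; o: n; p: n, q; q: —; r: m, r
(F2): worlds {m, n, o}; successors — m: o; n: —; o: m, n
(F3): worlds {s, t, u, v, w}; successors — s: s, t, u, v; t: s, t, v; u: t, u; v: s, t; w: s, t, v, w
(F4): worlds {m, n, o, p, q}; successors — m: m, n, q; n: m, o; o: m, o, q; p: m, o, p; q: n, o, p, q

The schema corresponds to partial functionality: ∀x ∀y ∀z (Rxy ∧ Rxz → y = z).
(F1): fails — m sees both m and n.
(F2): fails — o sees both m and n.
(F3): fails — s sees both s and t.
(F4): fails — m sees both m and n.

none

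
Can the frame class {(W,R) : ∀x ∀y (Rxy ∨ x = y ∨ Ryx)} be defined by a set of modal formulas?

Any modally definable frame class is closed under disjoint unions.
Take 2 disjoint single-world reflexive frames: each is trivially connected, but their disjoint union has 2 worlds with no edge between distinct components, so it is not connected.
Hence connectedness of R is not modally definable.

No — not modally definable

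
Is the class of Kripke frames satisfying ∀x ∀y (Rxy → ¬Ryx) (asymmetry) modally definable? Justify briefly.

Not definable by any modal formula

Modal frame validity is preserved under surjective bounded morphisms.
The 4-cycle (worlds a,b,c,d with a→b→c→d→a) is asymmetric. Mapping every world to a single reflexive point • is a surjective bounded morphism, and the reflexive point is not asymmetric (R•• but asymmetry requires ¬R••).
Hence asymmetry is not modally definable.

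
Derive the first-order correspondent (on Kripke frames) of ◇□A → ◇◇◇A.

This is a Sahlqvist (Geach-type) schema ◇^1□^1A → □^0◇^3A.
Minimal-valuation argument: fix x; take any y with xR^1y and any z with xR^0z. Set V(A) to the set of worlds R-reachable from y in exactly 1 step. Then □^1A holds at y, so the antecedent holds at x; validity forces ◇^3A at z, giving a w with zR^3w and yR^1w.
First-order correspondent: ∀x ∀y (xRy → ∃w (yRw ∧ xR³w)).

∀x ∀y (xRy → ∃w (yRw ∧ xR³w))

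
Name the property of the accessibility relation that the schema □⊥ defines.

emptiness of R: ∀x ∀y ¬Rxy

This is the Ver axiom.
It corresponds to emptiness of R: ∀x ∀y ¬Rxy.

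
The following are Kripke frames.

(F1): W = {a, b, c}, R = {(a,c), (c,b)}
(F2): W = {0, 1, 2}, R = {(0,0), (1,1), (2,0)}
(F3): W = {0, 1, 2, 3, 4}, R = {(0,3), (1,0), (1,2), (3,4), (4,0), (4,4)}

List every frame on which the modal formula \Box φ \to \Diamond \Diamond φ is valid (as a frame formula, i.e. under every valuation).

This is the axiom for a generalized confluence (Geach) condition; its first-order frame correspondent is \forall x \exists w (xRw \wedge x R^2 w).
(F1): fails — at a but no w with aRw and aR²w.
(F2): satisfies the condition.
(F3): fails — at 0 but no w with 0Rw and 0R²w.

(F2)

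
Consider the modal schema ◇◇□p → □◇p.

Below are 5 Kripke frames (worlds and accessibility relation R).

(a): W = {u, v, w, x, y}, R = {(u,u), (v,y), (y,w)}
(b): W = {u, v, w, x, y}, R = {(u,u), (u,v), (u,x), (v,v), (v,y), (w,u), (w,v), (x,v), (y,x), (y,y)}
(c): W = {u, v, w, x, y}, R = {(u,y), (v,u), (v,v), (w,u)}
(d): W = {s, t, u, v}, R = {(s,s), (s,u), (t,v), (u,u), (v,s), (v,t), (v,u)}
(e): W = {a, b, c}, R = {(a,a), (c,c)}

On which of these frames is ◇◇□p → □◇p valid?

(e)

This is the axiom for a generalized confluence (Geach) condition; its first-order frame correspondent is ∀x ∀y ∀z ((xR²y ∧ xRz) → ∃w (yRw ∧ zRw)).
(a): fails — vR²w, vRy but no t with wRt and yRt.
(b): fails — uR²y, uRx but no t with yRt and xRt.
(c): fails — vR²u, vRv but no t with uRt and vRt.
(d): fails — tR²t, tRv but no w with tRw and vRw.
(e): condition met.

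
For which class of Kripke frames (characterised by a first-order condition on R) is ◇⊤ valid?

◇⊤ holds at w iff w has a successor, so frame-validity of ◇⊤ is exactly seriality. Equivalently via □A → ◇A:
Suppose □A→◇A is valid. At any x set V(A)=W. Then □A at x, so ◇A at x, so x has a successor.

seriality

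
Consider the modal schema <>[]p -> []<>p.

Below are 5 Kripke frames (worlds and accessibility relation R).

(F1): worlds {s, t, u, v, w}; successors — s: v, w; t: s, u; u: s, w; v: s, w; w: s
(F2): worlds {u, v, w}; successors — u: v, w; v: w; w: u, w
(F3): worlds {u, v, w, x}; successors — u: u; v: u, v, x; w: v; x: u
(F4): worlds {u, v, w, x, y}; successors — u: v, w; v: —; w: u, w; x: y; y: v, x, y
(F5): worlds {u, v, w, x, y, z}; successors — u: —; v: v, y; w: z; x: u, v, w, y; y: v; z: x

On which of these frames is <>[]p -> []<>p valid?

(F2), (F3)

Frame correspondent (Sahlqvist): forall x forall y forall z (Rxy & Rxz -> exists w (Ryw & Rzw)) — i.e. convergence.
(F1): fails — Ruw and Rus but w and s have no common successor.
(F2): holds.
(F3): holds.
(F4): fails — Ruv and Ruv but v and v have no common successor.
(F5): fails — Rxw and Rxu but w and u have no common successor.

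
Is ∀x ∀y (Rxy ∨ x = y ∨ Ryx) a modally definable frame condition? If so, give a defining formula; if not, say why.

If a class were modally definable it would be closed under disjoint unions (Goldblatt–Thomason).
Take 4 disjoint single-world reflexive frames: each is trivially connected, but their disjoint union has 4 worlds with no edge between distinct components, so it is not connected.
Hence connectedness of R is not modally definable.

Not definable by any modal formula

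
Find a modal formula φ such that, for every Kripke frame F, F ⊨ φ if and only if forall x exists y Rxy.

□s → ◇s

This is seriality; the standard corresponding axiom is D: □s → ◇s.
Suppose □s→◇s is valid. At any x set V(s)=W. Then □s at x, so ◇s at x, so x has a successor.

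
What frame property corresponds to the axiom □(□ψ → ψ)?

Suppose □(□ψ→ψ) is valid. Take Rxy and set V(ψ)={w : Ryw}. Then at y, □ψ holds; since □(□ψ→ψ) at x, □ψ→ψ at y, so ψ at y, i.e. Ryy.
Conversely, any frame satisfying ∀x ∀y (Rxy → Ryy) validates the schema.
So the correspondent is shift-reflexivity.

shift-reflexivity: ∀x ∀y (Rxy → Ryy)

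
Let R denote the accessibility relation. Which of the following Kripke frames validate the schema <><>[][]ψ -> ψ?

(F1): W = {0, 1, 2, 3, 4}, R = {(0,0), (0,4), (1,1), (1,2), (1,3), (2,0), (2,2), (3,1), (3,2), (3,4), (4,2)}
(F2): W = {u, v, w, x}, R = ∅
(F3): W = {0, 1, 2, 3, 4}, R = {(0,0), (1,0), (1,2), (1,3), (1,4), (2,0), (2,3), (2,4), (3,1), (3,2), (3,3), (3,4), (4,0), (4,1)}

(F2)

The schema corresponds to a generalized confluence (Geach) condition: forall x forall y (x R^2 y -> exists w (y R^2 w & x = w)).
(F1): fails — 1R²0 but no w with 0R²w and 1=w.
(F2): holds.
(F3): fails — 1R²0 but no w with 0R²w and 1=w.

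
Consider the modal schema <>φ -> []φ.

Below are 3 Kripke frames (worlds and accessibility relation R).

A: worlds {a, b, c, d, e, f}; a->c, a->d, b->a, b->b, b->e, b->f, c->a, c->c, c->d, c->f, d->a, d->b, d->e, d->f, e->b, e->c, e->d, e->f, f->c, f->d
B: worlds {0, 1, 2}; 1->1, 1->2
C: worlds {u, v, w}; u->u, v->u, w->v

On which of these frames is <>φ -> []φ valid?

The schema corresponds to partial functionality: forall x forall y forall z (Rxy & Rxz -> y = z).
A: fails — a sees both c and d.
B: fails — 1 sees both 1 and 2.
C: ✓.
Valid on: C.

C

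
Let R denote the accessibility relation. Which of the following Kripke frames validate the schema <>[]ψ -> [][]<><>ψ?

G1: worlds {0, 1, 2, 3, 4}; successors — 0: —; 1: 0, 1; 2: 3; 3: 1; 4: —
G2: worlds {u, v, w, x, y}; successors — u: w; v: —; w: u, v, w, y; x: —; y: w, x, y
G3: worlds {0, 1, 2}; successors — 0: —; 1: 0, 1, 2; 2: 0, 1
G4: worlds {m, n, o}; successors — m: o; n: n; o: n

This is the axiom for a generalized confluence (Geach) condition; its first-order frame correspondent is forall x forall y forall z ((xRy & x R^2 z) -> exists w (yRw & z R^2 w)).
G1: fails — 1R0, 1R²0 but no w with 0Rw and 0R²w.
G2: fails — uRw, uR²v but no t with wRt and vR²t.
G3: fails — 1R0, 1R²0 but no w with 0Rw and 0R²w.
G4: holds.

G4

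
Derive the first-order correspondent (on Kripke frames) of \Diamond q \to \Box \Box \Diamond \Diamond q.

\forall x \forall y \forall z ((xRy \wedge x R^2 z) \to \exists w (y = w \wedge z R^2 w))

This is a Sahlqvist (Geach-type) schema ◇^1□^0q → □^2◇^2q.
First-order correspondent: \forall x \forall y \forall z ((xRy \wedge x R^2 z) \to \exists w (y = w \wedge z R^2 w)).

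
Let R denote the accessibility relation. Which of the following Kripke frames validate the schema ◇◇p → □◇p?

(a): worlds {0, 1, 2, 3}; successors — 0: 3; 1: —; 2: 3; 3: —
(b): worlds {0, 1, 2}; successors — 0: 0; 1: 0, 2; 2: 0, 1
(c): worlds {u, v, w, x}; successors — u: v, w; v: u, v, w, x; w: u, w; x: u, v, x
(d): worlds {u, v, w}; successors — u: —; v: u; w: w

(a), (d)

This is the axiom for a generalized confluence (Geach) condition; its first-order frame correspondent is ∀x ∀y ∀z ((xR²y ∧ xRz) → ∃w (y = w ∧ zRw)).
(a): holds.
(b): fails — 1R²1, 1R0 but no w with 1=w and 0Rw.
(c): fails — uR²v, uRw but no t with v=t and wRt.
(d): holds.
Valid on: (a), (d).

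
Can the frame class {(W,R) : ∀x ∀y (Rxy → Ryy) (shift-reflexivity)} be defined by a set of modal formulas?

Yes: it is shift-reflexivity, defined by the T□ schema □(□q → q).
Suppose □(□q→q) is valid. Take Rxy and set V(q)={w : Ryw}. Then at y, □q holds; since □(□q→q) at x, □q→q at y, so q at y, i.e. Ryy.

Yes — defined by □(□q → q)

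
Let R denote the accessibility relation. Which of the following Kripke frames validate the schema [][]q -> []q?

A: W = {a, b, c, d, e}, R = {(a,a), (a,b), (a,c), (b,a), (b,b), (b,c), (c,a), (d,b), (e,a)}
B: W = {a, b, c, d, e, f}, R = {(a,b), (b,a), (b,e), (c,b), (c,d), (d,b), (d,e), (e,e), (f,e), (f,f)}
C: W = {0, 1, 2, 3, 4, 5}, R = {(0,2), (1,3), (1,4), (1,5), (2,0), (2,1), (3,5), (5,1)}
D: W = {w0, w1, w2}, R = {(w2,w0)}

A

This is the axiom for density; its first-order frame correspondent is forall x forall y (Rxy -> exists z (Rxz & Rzy)).
A: holds.
B: fails — Rcd but no z with Rcz and Rzd.
C: fails — R51 but no z with R5z and Rz1.
D: fails — Rw2w0 but no z with Rw2z and Rzw0.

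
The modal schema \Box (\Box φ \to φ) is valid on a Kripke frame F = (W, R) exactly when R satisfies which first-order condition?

shift-reflexivity: \forall x \forall y (Rxy \to Ryy)

Suppose □(□φ→φ) is valid. Take Rxy and set V(φ)={w : Ryw}. Then at y, □φ holds; since □(□φ→φ) at x, □φ→φ at y, so φ at y, i.e. Ryy.
The converse is a direct semantic check.
Frame condition: \forall x \forall y (Rxy \to Ryy).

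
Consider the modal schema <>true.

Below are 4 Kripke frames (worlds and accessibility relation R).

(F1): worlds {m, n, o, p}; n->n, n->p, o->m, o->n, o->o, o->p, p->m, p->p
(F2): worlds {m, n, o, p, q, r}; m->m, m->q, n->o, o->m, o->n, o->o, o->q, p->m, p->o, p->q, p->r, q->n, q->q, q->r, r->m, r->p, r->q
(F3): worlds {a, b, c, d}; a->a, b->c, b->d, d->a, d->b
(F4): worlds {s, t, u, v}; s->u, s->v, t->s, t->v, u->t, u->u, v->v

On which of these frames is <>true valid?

(F2), (F4)

This is the axiom for seriality; its first-order frame correspondent is forall x exists y Rxy.
(F1): fails — world m has no successor.
(F2): holds.
(F3): fails — world c has no successor.
(F4): holds.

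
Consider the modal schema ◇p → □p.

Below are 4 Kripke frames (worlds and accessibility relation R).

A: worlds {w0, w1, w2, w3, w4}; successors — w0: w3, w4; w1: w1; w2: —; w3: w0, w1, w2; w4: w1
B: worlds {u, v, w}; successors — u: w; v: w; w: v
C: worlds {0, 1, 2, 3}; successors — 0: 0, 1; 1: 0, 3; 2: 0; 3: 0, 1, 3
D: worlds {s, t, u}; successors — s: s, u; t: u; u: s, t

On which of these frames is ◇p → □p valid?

This is the axiom for partial functionality; its first-order frame correspondent is ∀x ∀y ∀z (Rxy ∧ Rxz → y = z).
A: fails — w0 sees both w3 and w4.
B: condition met.
C: fails — 0 sees both 0 and 1.
D: fails — s sees both s and u.
Valid on: B.

B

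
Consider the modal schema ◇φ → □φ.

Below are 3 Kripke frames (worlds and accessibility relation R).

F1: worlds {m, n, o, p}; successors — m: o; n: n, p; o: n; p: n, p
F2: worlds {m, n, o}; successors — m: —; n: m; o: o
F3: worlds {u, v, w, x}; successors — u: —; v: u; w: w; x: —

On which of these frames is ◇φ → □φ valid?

This is the axiom for partial functionality; its first-order frame correspondent is ∀x ∀y ∀z (Rxy ∧ Rxz → y = z).
F1: fails — n sees both n and p.
F2: ✓.
F3: ✓.
Valid on: F2, F3.

F2, F3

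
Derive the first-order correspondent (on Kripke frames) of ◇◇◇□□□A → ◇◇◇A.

∀x ∀y (xR³y → ∃w (yR³w ∧ xR³w))

This is a Sahlqvist (Geach-type) schema ◇^3□^3A → □^0◇^3A.
Minimal-valuation argument: fix x; take any y with xR^3y and any z with xR^0z. Set V(A) to the set of worlds R-reachable from y in exactly 3 steps. Then □^3A holds at y, so the antecedent holds at x; validity forces ◇^3A at z, giving a w with zR^3w and yR^3w.
First-order correspondent: ∀x ∀y (xR³y → ∃w (yR³w ∧ xR³w)).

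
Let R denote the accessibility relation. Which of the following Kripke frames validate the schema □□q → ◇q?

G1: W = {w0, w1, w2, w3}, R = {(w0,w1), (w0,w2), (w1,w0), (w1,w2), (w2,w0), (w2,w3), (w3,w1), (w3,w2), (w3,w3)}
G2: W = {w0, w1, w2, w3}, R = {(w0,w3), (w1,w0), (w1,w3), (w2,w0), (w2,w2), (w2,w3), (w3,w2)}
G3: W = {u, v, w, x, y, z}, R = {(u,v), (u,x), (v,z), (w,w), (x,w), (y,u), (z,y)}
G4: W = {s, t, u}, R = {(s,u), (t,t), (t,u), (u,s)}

G1

The schema corresponds to a generalized confluence (Geach) condition: ∀x ∃w (xR²w ∧ xRw).
G1: condition met.
G2: fails — at w0 but no w with w0R²w and w0Rw.
G3: fails — at u but no t with uR²t and uRt.
G4: fails — at s but no w with sR²w and sRw.
Valid on: G1.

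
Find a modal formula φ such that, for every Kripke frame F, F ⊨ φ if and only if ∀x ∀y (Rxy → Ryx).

A defining formula is ψ → □◇ψ (the B axiom).
Suppose ψ→□◇ψ is valid. Take Rxy and set V(ψ)={x}. Then ψ at x, so □◇ψ at x, so ◇ψ at y, so some z with Ryz has ψ; z=x, i.e. Ryx.

ψ → □◇ψ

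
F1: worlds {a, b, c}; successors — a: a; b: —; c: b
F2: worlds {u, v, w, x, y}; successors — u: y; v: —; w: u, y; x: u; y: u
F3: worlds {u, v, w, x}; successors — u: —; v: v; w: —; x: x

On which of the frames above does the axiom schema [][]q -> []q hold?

The schema corresponds to density: forall x forall y (Rxy -> exists z (Rxz & Rzy)).
F1: fails — Rcb but no z with Rcz and Rzb.
F2: fails — Rxu but no z with Rxz and Rzu.
F3: satisfies the condition.

F3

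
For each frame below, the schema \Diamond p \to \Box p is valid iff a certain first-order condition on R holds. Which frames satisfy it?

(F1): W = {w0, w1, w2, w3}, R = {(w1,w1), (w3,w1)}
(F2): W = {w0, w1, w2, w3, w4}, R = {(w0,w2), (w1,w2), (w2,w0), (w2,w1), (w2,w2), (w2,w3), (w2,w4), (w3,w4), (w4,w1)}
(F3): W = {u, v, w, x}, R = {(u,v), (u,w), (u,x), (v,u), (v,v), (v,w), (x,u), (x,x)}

Frame correspondent (Sahlqvist): \forall x \forall y \forall z (Rxy \wedge Rxz \to y = z) — i.e. partial functionality.
(F1): satisfies the condition.
(F2): fails — w2 sees both w0 and w1.
(F3): fails — u sees both v and w.
Valid on: (F1).

(F1)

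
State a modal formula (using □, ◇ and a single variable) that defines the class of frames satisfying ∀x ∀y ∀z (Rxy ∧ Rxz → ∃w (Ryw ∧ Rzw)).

◇□s → □◇s

This is convergence; the standard corresponding axiom is .2: ◇□s → □◇s.
Suppose ◇□s→□◇s is valid. Take Rxy, Rxz and set V(s)={w : Ryw}. Then □s at y so ◇□s at x, so □◇s at x, so ◇s at z, giving w with Rzw and Ryw.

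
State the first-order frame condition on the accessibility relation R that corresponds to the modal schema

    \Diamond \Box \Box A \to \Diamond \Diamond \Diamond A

This is a Sahlqvist (Geach-type) schema ◇^1□^2A → □^0◇^3A.
Minimal-valuation argument: fix x; take any y with xR^1y and any z with xR^0z. Set V(A) to the set of worlds R-reachable from y in exactly 2 steps. Then □^2A holds at y, so the antecedent holds at x; validity forces ◇^3A at z, giving a w with zR^3w and yR^2w.
First-order correspondent: \forall x \forall y (xRy \to \exists w (y R^2 w \wedge x R^3 w)).

\forall x \forall y (xRy \to \exists w (y R^2 w \wedge x R^3 w))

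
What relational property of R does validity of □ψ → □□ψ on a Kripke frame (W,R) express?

Suppose □ψ→□□ψ is valid. Take Rxy, Ryz and set V(ψ)={w : Rxw}. Then □ψ at x, so □□ψ at x, so □ψ at y, so ψ at z, i.e. Rxz.

Transitivity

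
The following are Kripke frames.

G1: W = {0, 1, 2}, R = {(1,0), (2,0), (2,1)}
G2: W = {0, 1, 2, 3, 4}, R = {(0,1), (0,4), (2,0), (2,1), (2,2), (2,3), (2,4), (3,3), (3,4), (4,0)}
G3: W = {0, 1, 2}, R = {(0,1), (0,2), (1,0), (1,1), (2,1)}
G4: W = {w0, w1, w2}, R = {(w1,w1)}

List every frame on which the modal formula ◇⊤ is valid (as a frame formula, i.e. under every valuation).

The schema corresponds to seriality: ∀x ∃y Rxy.
G1: fails — world 0 has no successor.
G2: fails — world 1 has no successor.
G3: ✓.
G4: fails — world w0 has no successor.

G3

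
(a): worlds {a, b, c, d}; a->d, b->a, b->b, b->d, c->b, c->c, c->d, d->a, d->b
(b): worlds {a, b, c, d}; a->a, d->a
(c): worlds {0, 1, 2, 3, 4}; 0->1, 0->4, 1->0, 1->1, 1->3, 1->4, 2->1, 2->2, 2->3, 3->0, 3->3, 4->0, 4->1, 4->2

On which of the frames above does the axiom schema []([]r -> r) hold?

This is the axiom for shift-reflexivity; its first-order frame correspondent is forall x forall y (Rxy -> Ryy).
(a): fails — Rcd but not Rdd.
(b): ✓.
(c): fails — R10 but not R00.
Valid on: (b).

(b)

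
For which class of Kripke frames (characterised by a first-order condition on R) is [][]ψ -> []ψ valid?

Suppose □□ψ→□ψ is valid. Take Rxy and set V(ψ)={w : xR²w}. Then □□ψ at x, so □ψ at x, so ψ at y, i.e. ∃z(Rxz∧Rzy).

Density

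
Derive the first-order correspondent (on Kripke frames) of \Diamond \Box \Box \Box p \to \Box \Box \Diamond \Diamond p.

\forall x \forall y \forall z ((xRy \wedge x R^2 z) \to \exists w (y R^3 w \wedge z R^2 w))

This is a Sahlqvist (Geach-type) schema ◇^1□^3p → □^2◇^2p.
Minimal-valuation argument: fix x; take any y with xR^1y and any z with xR^2z. Set V(p) to the set of worlds R-reachable from y in exactly 3 steps. Then □^3p holds at y, so the antecedent holds at x; validity forces ◇^2p at z, giving a w with zR^2w and yR^3w.
First-order correspondent: \forall x \forall y \forall z ((xRy \wedge x R^2 z) \to \exists w (y R^3 w \wedge z R^2 w)).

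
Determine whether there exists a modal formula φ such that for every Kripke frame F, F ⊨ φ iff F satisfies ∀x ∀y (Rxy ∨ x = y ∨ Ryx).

Modal frame validity is preserved under disjoint unions.
Take 2 disjoint single-world reflexive frames: each is trivially connected, but their disjoint union has 2 worlds with no edge between distinct components, so it is not connected.
So no modal formula (or set of formulas) defines exactly the connected frames.

Not modally definable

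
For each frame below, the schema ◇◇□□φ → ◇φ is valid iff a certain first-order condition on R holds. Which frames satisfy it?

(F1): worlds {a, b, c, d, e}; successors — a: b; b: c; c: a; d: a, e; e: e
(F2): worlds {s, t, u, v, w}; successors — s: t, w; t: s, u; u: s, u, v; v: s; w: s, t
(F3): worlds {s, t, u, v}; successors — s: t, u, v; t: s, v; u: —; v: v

The schema corresponds to a generalized confluence (Geach) condition: ∀x ∀y (xR²y → ∃w (yR²w ∧ xRw)).
(F1): holds.
(F2): fails — tR²v but no w* with vR²w* and tRw*.
(F3): fails — tR²u but no w with uR²w and tRw.

(F1)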